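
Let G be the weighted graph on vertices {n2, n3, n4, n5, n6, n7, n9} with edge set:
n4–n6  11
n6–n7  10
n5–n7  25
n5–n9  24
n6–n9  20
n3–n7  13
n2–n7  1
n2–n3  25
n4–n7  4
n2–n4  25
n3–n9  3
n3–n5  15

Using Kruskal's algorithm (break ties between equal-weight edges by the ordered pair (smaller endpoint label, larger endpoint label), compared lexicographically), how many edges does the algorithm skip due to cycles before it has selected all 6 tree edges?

Kruskal: consider edges lightest-first.
n2–n7 (1): add. Components now {n6} {n3} {n4} {n5} {n2,n7} {n9}
n3–n9 (3): add. Components now {n6} {n3,n9} {n4} {n5} {n2,n7}
n4–n7 (4): add. Components now {n6} {n3,n9} {n2,n4,n7} {n5}
n6–n7 (10): add. Components now {n2,n4,n6,n7} {n3,n9} {n5}
n4–n6 (11): skip — n6 and n4 already connected.
n3–n7 (13): add. Components now {n2,n3,n4,n6,n7,n9} {n5}
n3–n5 (15): add. Components now {n2,n3,n4,n5,n6,n7,n9}
Edges rejected before the tree was complete: 1.

1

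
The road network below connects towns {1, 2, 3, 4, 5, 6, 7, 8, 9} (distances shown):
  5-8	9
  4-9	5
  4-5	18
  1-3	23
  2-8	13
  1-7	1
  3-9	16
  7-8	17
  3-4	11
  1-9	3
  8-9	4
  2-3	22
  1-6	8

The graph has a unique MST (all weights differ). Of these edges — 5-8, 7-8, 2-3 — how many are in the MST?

1

Kruskal's algorithm — process edges by increasing weight (ties by edge label):
1-7 (1): add — endpoints in different components.
1-9 (3): add — endpoints in different components.
8-9 (4): add — endpoints in different components.
4-9 (5): add — endpoints in different components.
1-6 (8): add — endpoints in different components.
5-8 (9): add — endpoints in different components.
3-4 (11): add — endpoints in different components.
2-8 (13): add — endpoints in different components.
MST edge set: {1-7, 1-9, 8-9, 4-9, 1-6, 5-8, 3-4, 2-8}.
Of the listed edges, {5-8} are in the MST → 1.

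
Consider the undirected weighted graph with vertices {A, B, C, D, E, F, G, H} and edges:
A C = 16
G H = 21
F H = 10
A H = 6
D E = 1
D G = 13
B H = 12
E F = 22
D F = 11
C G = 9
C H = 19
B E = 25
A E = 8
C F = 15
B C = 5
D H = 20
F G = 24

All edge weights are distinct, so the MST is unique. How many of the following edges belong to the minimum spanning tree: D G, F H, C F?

1

Sort edges by weight, then run Kruskal:
D E (1): add — endpoints in different components.
B C (5): add — endpoints in different components.
A H (6): add — endpoints in different components.
A E (8): add — endpoints in different components.
C G (9): add — endpoints in different components.
F H (10): add — endpoints in different components.
D F (11): skip — D and F already connected.
B H (12): add — endpoints in different components.
MST edge set: {D E, B C, A H, A E, C G, F H, B H}.
Of the listed edges, {F H} are in the MST → 1.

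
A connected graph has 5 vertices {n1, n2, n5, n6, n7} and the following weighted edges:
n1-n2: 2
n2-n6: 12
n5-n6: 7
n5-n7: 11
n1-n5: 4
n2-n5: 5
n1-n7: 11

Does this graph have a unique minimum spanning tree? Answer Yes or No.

No

Kruskal: consider edges lightest-first.
n1-n2 (2): add. Components now {n6} {n5} {n1,n2} {n7}
n1-n5 (4): add. Components now {n6} {n1,n2,n5} {n7}
n2-n5 (5): skip — n5 and n2 already connected.
n5-n6 (7): add. Components now {n1,n2,n5,n6} {n7}
n1-n7 (11): add. Components now {n1,n2,n5,n6,n7}
Non-tree edge n5-n7 has weight 11, equal to the heaviest edge on its tree cycle — swapping gives another MST of the same weight. Not unique.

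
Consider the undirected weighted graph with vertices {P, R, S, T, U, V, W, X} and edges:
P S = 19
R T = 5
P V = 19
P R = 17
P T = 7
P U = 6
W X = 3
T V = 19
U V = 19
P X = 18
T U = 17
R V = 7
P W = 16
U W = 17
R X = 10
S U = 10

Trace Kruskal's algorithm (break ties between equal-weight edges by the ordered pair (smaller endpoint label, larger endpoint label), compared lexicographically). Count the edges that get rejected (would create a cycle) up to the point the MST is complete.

Sort edges by weight, then run Kruskal:
W X (3): add — endpoints in different components.
R T (5): add — endpoints in different components.
P U (6): add — endpoints in different components.
P T (7): add — endpoints in different components.
R V (7): add — endpoints in different components.
R X (10): add — endpoints in different components.
S U (10): add — endpoints in different components.
Edges rejected before the tree was complete: 0.

0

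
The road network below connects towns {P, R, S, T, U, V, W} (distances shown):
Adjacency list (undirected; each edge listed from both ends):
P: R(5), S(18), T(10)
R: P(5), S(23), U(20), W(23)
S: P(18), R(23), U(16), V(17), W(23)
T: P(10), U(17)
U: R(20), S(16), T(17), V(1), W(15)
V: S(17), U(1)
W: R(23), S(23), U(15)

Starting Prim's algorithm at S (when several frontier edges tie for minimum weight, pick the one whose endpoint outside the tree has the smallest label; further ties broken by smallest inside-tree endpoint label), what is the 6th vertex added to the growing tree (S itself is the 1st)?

Prim, starting at S.
Step 1: frontier [S–U 16, S–V 17, P–S 18, R–S 23, S–W 23] → take S–U (16); add U.
Step 2: frontier [S–V 17, P–S 18, R–S 23, S–W 23, U–V 1, U–W 15, T–U 17, R–U 20] → take U–V (1); add V.
Step 3: frontier [P–S 18, R–S 23, S–W 23, U–W 15, T–U 17, R–U 20] → take U–W (15); add W.
Step 4: frontier [P–S 18, R–S 23, T–U 17, R–U 20, R–W 23] → take T–U (17); add T.
Step 5: frontier [P–S 18, R–S 23, P–T 10, R–U 20, R–W 23] → take P–T (10); add P.
Step 6: frontier [P–R 5, R–S 23, R–U 20, R–W 23] → take P–R (5); add R.
Vertex order: S, U, V, W, T, P, R. The 6th vertex is P.

P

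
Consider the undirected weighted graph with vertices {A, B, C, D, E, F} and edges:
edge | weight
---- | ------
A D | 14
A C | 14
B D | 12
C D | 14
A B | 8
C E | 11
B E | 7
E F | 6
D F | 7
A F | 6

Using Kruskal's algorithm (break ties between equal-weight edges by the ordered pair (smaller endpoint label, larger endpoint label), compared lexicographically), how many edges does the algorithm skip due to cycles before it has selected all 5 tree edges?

Kruskal: consider edges lightest-first.
A F (6): add — endpoints in different components.
E F (6): add — endpoints in different components.
B E (7): add — endpoints in different components.
D F (7): add — endpoints in different components.
A B (8): skip — A and B already connected.
C E (11): add — endpoints in different components.
Edges rejected before the tree was complete: 1.

1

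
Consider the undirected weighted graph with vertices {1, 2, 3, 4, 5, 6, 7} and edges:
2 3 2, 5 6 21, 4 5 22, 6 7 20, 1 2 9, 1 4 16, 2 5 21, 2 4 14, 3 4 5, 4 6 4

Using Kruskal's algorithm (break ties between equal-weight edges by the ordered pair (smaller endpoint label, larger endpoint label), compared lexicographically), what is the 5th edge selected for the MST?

Sort edges by weight, then run Kruskal:
2 3 (2): add. Components now {1} {2,3} {4} {5} {6} {7}
4 6 (4): add. Components now {1} {2,3} {4,6} {5} {7}
3 4 (5): add. Components now {1} {2,3,4,6} {5} {7}
1 2 (9): add. Components now {1,2,3,4,6} {5} {7}
2 4 (14): skip — 2 and 4 already connected.
1 4 (16): skip — 1 and 4 already connected.
6 7 (20): add. Components now {1,2,3,4,6,7} {5}
2 5 (21): add. Components now {1,2,3,4,5,6,7}
The 5th edge added is 6 7.

6-7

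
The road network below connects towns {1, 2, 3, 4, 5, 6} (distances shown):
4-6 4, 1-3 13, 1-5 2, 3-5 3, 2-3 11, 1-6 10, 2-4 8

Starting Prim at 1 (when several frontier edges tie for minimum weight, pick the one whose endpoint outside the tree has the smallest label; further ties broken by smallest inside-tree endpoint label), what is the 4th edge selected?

4-6

Prim, starting at 1.
Step 1: frontier [1-5 2, 1-6 10, 1-3 13] → take 1-5 (2); add 5.
Step 2: frontier [1-6 10, 1-3 13, 3-5 3] → take 3-5 (3); add 3.
Step 3: frontier [1-6 10, 2-3 11] → take 1-6 (10); add 6.
Step 4: frontier [2-3 11, 4-6 4] → take 4-6 (4); add 4.
Step 5: frontier [2-3 11, 2-4 8] → take 2-4 (8); add 2.
The 4th edge added is 4-6.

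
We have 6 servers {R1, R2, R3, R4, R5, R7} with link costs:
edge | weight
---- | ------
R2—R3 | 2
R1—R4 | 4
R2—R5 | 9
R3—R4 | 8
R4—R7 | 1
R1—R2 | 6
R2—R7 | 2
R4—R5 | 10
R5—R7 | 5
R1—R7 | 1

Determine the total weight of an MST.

11

Grow the tree from R4 using Prim:
Step 1: frontier [R4—R7 1, R1—R4 4, R3—R4 8, R4—R5 10] → take R4—R7 (1); add R7.
Step 2: frontier [R1—R4 4, R3—R4 8, R4—R5 10, R1—R7 1, R2—R7 2, R5—R7 5] → take R1—R7 (1); add R1.
Step 3: frontier [R1—R2 6, R3—R4 8, R4—R5 10, R2—R7 2, R5—R7 5] → take R2—R7 (2); add R2.
Step 4: frontier [R2—R3 2, R2—R5 9, R3—R4 8, R4—R5 10, R5—R7 5] → take R2—R3 (2); add R3.
Step 5: frontier [R2—R5 9, R4—R5 10, R5—R7 5] → take R5—R7 (5); add R5.
MST edges: R4—R7, R1—R7, R2—R7, R2—R3, R5—R7; total weight 1+1+2+2+5 = 11.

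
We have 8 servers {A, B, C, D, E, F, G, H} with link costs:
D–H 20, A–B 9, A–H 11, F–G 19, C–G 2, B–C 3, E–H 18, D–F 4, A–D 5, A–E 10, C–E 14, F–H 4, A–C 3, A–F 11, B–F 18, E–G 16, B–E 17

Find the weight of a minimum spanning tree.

Kruskal's algorithm — process edges by increasing weight (ties by edge label):
C–G (2): add — endpoints in different components.
A–C (3): add — endpoints in different components.
B–C (3): add — endpoints in different components.
D–F (4): add — endpoints in different components.
F–H (4): add — endpoints in different components.
A–D (5): add — endpoints in different components.
A–B (9): skip — A and B already connected.
A–E (10): add — endpoints in different components.
MST edges: C–G, A–C, B–C, D–F, F–H, A–D, A–E; total weight 2+3+3+4+4+5+10 = 31.

31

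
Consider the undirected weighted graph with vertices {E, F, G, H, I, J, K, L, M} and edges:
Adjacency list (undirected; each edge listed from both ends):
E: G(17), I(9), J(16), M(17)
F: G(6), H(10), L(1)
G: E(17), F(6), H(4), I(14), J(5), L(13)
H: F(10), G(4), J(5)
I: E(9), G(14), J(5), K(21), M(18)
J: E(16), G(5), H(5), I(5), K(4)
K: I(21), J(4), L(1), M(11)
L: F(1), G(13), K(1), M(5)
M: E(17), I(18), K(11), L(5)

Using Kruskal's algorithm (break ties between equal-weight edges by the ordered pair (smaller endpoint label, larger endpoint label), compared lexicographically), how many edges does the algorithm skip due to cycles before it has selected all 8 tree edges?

2

Kruskal's algorithm — process edges by increasing weight (ties by edge label):
F L (1): add — endpoints in different components.
K L (1): add — endpoints in different components.
G H (4): add — endpoints in different components.
J K (4): add — endpoints in different components.
G J (5): add — endpoints in different components.
H J (5): skip — H and J already connected.
I J (5): add — endpoints in different components.
L M (5): add — endpoints in different components.
F G (6): skip — F and G already connected.
E I (9): add — endpoints in different components.
Edges rejected before the tree was complete: 2.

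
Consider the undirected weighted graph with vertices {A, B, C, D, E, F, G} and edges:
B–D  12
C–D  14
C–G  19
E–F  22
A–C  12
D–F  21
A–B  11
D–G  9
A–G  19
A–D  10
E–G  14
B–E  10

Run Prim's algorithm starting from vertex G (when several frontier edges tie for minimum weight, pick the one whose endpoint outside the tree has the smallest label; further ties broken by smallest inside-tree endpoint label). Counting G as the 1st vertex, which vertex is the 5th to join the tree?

Grow the tree from G using Prim:
Step 1: cheapest edge leaving the tree is D–G (9); add D.
Step 2: cheapest edge leaving the tree is A–D (10); add A.
Step 3: cheapest edge leaving the tree is A–B (11); add B.
Step 4: cheapest edge leaving the tree is B–E (10); add E.
Step 5: cheapest edge leaving the tree is A–C (12); add C.
Step 6: cheapest edge leaving the tree is D–F (21); add F.
Vertex order: G, D, A, B, E, C, F. The 5th vertex is E.

E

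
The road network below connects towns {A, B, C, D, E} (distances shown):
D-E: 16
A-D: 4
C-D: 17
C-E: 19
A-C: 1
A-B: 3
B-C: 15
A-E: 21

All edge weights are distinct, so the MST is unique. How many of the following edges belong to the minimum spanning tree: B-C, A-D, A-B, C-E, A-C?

Kruskal: consider edges lightest-first.
A-C (1): add. Components now {A,C} {B} {D} {E}
A-B (3): add. Components now {A,B,C} {D} {E}
A-D (4): add. Components now {A,B,C,D} {E}
B-C (15): skip — B and C already connected.
D-E (16): add. Components now {A,B,C,D,E}
MST edge set: {A-C, A-B, A-D, D-E}.
Of the listed edges, {A-D, A-B, A-C} are in the MST → 3.

3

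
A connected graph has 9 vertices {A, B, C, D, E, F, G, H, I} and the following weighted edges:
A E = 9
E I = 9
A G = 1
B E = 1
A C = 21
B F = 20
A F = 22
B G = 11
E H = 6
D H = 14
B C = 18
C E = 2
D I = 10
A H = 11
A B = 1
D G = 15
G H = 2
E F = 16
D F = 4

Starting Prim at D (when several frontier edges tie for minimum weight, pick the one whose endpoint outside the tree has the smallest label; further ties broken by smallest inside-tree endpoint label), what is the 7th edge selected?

C-E

Grow the tree from D using Prim:
Step 1: cheapest edge leaving the tree is D F (4); add F.
Step 2: cheapest edge leaving the tree is D I (10); add I.
Step 3: cheapest edge leaving the tree is E I (9); add E.
Step 4: cheapest edge leaving the tree is B E (1); add B.
Step 5: cheapest edge leaving the tree is A B (1); add A.
Step 6: cheapest edge leaving the tree is A G (1); add G.
Step 7: cheapest edge leaving the tree is C E (2); add C.
Step 8: cheapest edge leaving the tree is G H (2); add H.
The 7th edge added is C E.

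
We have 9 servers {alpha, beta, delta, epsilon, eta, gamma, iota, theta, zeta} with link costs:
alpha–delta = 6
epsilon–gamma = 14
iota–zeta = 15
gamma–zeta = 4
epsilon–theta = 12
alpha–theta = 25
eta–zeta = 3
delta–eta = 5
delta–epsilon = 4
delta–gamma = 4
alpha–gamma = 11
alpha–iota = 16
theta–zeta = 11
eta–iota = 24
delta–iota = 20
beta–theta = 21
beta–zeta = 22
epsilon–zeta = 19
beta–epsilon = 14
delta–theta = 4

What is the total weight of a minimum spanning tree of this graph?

Sort edges by weight, then run Kruskal:
eta–zeta (3): add — endpoints in different components.
delta–epsilon (4): add — endpoints in different components.
delta–gamma (4): add — endpoints in different components.
delta–theta (4): add — endpoints in different components.
gamma–zeta (4): add — endpoints in different components.
delta–eta (5): skip — eta and delta already connected.
alpha–delta (6): add — endpoints in different components.
alpha–gamma (11): skip — gamma and alpha already connected.
theta–zeta (11): skip — theta and zeta already connected.
epsilon–theta (12): skip — epsilon and theta already connected.
beta–epsilon (14): add — endpoints in different components.
epsilon–gamma (14): skip — gamma and epsilon already connected.
iota–zeta (15): add — endpoints in different components.
MST edges: eta–zeta, delta–epsilon, delta–gamma, delta–theta, gamma–zeta, alpha–delta, beta–epsilon, iota–zeta; total weight 3+4+4+4+4+6+14+15 = 54.

54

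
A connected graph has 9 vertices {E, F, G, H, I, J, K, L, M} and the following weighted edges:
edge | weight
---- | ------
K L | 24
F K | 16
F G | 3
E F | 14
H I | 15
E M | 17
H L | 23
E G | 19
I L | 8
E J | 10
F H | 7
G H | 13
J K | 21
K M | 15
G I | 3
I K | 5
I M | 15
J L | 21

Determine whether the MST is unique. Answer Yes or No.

No

Kruskal: consider edges lightest-first.
F G (3): add — endpoints in different components.
G I (3): add — endpoints in different components.
I K (5): add — endpoints in different components.
F H (7): add — endpoints in different components.
I L (8): add — endpoints in different components.
E J (10): add — endpoints in different components.
G H (13): skip — G and H already connected.
E F (14): add — endpoints in different components.
H I (15): skip — H and I already connected.
I M (15): add — endpoints in different components.
Non-tree edge K M has weight 15, equal to the heaviest edge on its tree cycle — swapping gives another MST of the same weight. Not unique.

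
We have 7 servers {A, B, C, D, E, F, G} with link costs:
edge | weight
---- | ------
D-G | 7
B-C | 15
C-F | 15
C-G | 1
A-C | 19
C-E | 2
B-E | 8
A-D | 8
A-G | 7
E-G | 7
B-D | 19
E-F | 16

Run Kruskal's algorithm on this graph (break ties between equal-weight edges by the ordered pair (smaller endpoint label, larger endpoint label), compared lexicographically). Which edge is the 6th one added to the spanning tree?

C-F

Kruskal: consider edges lightest-first.
C-G (1): add — endpoints in different components.
C-E (2): add — endpoints in different components.
A-G (7): add — endpoints in different components.
D-G (7): add — endpoints in different components.
E-G (7): skip — E and G already connected.
A-D (8): skip — A and D already connected.
B-E (8): add — endpoints in different components.
B-C (15): skip — B and C already connected.
C-F (15): add — endpoints in different components.
The 6th edge added is C-F.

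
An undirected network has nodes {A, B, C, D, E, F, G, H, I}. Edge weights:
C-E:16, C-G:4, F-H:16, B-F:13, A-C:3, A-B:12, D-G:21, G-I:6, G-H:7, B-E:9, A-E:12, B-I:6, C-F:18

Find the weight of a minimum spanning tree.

Prim, starting at I.
Step 1: cheapest edge leaving the tree is B-I (6); add B.
Step 2: cheapest edge leaving the tree is G-I (6); add G.
Step 3: cheapest edge leaving the tree is C-G (4); add C.
Step 4: cheapest edge leaving the tree is A-C (3); add A.
Step 5: cheapest edge leaving the tree is G-H (7); add H.
Step 6: cheapest edge leaving the tree is B-E (9); add E.
Step 7: cheapest edge leaving the tree is B-F (13); add F.
Step 8: cheapest edge leaving the tree is D-G (21); add D.
MST edges: B-I, G-I, C-G, A-C, G-H, B-E, B-F, D-G; total weight 6+6+4+3+7+9+13+21 = 69.

69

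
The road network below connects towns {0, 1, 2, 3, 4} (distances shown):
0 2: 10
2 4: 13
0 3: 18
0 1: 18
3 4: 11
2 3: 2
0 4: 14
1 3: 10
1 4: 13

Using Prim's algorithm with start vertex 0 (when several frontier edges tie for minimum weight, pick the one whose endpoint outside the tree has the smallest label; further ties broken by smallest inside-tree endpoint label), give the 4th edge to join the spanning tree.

Prim, starting at 0.
Step 1: cheapest edge leaving the tree is 0 2 (10); add 2.
Step 2: cheapest edge leaving the tree is 2 3 (2); add 3.
Step 3: cheapest edge leaving the tree is 1 3 (10); add 1.
Step 4: cheapest edge leaving the tree is 3 4 (11); add 4.
The 4th edge added is 3 4.

3-4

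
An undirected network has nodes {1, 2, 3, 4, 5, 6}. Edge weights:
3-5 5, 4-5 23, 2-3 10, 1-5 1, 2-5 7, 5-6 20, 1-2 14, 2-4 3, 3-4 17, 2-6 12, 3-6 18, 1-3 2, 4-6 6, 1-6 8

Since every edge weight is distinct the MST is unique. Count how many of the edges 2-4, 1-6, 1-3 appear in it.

2

Kruskal: consider edges lightest-first.
1-5 (1): add. Components now {1,5} {2} {3} {4} {6}
1-3 (2): add. Components now {1,3,5} {2} {4} {6}
2-4 (3): add. Components now {1,3,5} {2,4} {6}
3-5 (5): skip — 3 and 5 already connected.
4-6 (6): add. Components now {1,3,5} {2,4,6}
2-5 (7): add. Components now {1,2,3,4,5,6}
MST edge set: {1-5, 1-3, 2-4, 4-6, 2-5}.
Of the listed edges, {2-4, 1-3} are in the MST → 2.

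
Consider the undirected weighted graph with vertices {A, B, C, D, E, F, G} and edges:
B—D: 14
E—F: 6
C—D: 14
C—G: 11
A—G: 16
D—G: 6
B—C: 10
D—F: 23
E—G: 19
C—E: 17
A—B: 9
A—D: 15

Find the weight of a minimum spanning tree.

Kruskal: consider edges lightest-first.
D—G (6): add — endpoints in different components.
E—F (6): add — endpoints in different components.
A—B (9): add — endpoints in different components.
B—C (10): add — endpoints in different components.
C—G (11): add — endpoints in different components.
B—D (14): skip — B and D already connected.
C—D (14): skip — C and D already connected.
A—D (15): skip — A and D already connected.
A—G (16): skip — A and G already connected.
C—E (17): add — endpoints in different components.
MST edges: D—G, E—F, A—B, B—C, C—G, C—E; total weight 6+6+9+10+11+17 = 59.

59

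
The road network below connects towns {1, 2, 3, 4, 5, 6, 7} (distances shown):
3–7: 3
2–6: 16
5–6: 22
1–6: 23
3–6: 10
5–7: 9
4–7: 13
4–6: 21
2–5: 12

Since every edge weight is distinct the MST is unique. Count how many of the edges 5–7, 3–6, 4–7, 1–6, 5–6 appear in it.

4

Sort edges by weight, then run Kruskal:
3–7 (3): add. Components now {1} {2} {3,7} {4} {5} {6}
5–7 (9): add. Components now {1} {2} {3,5,7} {4} {6}
3–6 (10): add. Components now {1} {2} {3,5,6,7} {4}
2–5 (12): add. Components now {1} {2,3,5,6,7} {4}
4–7 (13): add. Components now {1} {2,3,4,5,6,7}
2–6 (16): skip — 2 and 6 already connected.
4–6 (21): skip — 4 and 6 already connected.
5–6 (22): skip — 5 and 6 already connected.
1–6 (23): add. Components now {1,2,3,4,5,6,7}
MST edge set: {3–7, 5–7, 3–6, 2–5, 4–7, 1–6}.
Of the listed edges, {5–7, 3–6, 4–7, 1–6} are in the MST → 4.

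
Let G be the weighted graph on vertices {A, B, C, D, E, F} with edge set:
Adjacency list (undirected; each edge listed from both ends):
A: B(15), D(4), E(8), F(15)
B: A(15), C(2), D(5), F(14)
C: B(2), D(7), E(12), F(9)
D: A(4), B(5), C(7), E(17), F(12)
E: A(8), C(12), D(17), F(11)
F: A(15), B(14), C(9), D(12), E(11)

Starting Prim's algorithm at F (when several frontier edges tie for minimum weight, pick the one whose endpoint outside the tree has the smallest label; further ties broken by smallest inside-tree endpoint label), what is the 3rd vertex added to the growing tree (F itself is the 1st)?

B

Prim's algorithm from F:
Step 1: cheapest edge leaving the tree is C F (9); add C.
Step 2: cheapest edge leaving the tree is B C (2); add B.
Step 3: cheapest edge leaving the tree is B D (5); add D.
Step 4: cheapest edge leaving the tree is A D (4); add A.
Step 5: cheapest edge leaving the tree is A E (8); add E.
Vertex order: F, C, B, D, A, E. The 3rd vertex is B.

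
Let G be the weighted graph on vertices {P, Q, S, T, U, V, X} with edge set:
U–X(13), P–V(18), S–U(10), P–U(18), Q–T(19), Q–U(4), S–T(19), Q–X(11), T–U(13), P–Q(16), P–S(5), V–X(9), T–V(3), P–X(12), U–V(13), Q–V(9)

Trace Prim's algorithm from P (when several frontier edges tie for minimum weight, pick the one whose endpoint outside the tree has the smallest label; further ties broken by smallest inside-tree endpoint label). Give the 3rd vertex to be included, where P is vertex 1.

U

Grow the tree from P using Prim:
Step 1: cheapest edge leaving the tree is P–S (5); add S.
Step 2: cheapest edge leaving the tree is S–U (10); add U.
Step 3: cheapest edge leaving the tree is Q–U (4); add Q.
Step 4: cheapest edge leaving the tree is Q–V (9); add V.
Step 5: cheapest edge leaving the tree is T–V (3); add T.
Step 6: cheapest edge leaving the tree is V–X (9); add X.
Vertex order: P, S, U, Q, V, T, X. The 3rd vertex is U.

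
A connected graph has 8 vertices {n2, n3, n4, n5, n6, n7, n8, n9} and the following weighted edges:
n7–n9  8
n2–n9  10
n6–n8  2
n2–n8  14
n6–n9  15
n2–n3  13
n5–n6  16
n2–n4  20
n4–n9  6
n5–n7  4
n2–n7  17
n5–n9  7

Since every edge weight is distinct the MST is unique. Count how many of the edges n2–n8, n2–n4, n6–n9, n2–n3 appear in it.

2

Sort edges by weight, then run Kruskal:
n6–n8 (2): add — endpoints in different components.
n5–n7 (4): add — endpoints in different components.
n4–n9 (6): add — endpoints in different components.
n5–n9 (7): add — endpoints in different components.
n7–n9 (8): skip — n9 and n7 already connected.
n2–n9 (10): add — endpoints in different components.
n2–n3 (13): add — endpoints in different components.
n2–n8 (14): add — endpoints in different components.
MST edge set: {n6–n8, n5–n7, n4–n9, n5–n9, n2–n9, n2–n3, n2–n8}.
Of the listed edges, {n2–n8, n2–n3} are in the MST → 2.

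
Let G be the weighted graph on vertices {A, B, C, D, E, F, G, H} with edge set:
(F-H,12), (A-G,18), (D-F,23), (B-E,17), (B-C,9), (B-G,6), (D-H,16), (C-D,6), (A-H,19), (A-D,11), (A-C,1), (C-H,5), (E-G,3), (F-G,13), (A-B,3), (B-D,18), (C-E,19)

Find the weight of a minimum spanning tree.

36

Grow the tree from G using Prim:
Step 1: cheapest edge leaving the tree is E-G (3); add E.
Step 2: cheapest edge leaving the tree is B-G (6); add B.
Step 3: cheapest edge leaving the tree is A-B (3); add A.
Step 4: cheapest edge leaving the tree is A-C (1); add C.
Step 5: cheapest edge leaving the tree is C-H (5); add H.
Step 6: cheapest edge leaving the tree is C-D (6); add D.
Step 7: cheapest edge leaving the tree is F-H (12); add F.
MST edges: E-G, B-G, A-B, A-C, C-H, C-D, F-H; total weight 3+6+3+1+5+6+12 = 36.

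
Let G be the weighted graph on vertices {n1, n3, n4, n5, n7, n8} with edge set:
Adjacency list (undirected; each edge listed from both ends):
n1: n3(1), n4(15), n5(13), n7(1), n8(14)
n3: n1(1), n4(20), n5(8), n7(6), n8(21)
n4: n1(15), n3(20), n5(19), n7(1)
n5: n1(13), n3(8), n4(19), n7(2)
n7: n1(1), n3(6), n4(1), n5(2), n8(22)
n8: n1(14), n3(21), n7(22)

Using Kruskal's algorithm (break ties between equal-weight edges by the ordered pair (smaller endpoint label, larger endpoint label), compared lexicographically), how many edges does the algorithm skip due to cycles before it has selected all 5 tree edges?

Kruskal: consider edges lightest-first.
n1–n3 (1): add. Components now {n7} {n4} {n8} {n5} {n1,n3}
n1–n7 (1): add. Components now {n1,n3,n7} {n4} {n8} {n5}
n4–n7 (1): add. Components now {n1,n3,n4,n7} {n8} {n5}
n5–n7 (2): add. Components now {n1,n3,n4,n5,n7} {n8}
n3–n7 (6): skip — n7 and n3 already connected.
n3–n5 (8): skip — n5 and n3 already connected.
n1–n5 (13): skip — n5 and n1 already connected.
n1–n8 (14): add. Components now {n1,n3,n4,n5,n7,n8}
Edges rejected before the tree was complete: 3.

3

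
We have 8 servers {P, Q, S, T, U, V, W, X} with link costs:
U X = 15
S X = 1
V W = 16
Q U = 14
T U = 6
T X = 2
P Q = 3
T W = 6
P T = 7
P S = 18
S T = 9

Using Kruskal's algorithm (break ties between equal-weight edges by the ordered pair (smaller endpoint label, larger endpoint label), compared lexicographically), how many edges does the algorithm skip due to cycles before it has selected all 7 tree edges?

3

Kruskal: consider edges lightest-first.
S X (1): add — endpoints in different components.
T X (2): add — endpoints in different components.
P Q (3): add — endpoints in different components.
T U (6): add — endpoints in different components.
T W (6): add — endpoints in different components.
P T (7): add — endpoints in different components.
S T (9): skip — T and S already connected.
Q U (14): skip — U and Q already connected.
U X (15): skip — X and U already connected.
V W (16): add — endpoints in different components.
Edges rejected before the tree was complete: 3.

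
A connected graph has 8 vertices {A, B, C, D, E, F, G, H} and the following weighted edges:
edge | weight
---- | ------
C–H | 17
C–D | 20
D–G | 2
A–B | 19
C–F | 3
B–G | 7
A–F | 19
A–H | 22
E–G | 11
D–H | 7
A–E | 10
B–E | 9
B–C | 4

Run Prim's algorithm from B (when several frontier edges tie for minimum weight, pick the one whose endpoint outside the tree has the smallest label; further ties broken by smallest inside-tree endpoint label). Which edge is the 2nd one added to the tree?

C-F

Prim, starting at B.
Step 1: cheapest edge leaving the tree is B–C (4); add C.
Step 2: cheapest edge leaving the tree is C–F (3); add F.
Step 3: cheapest edge leaving the tree is B–G (7); add G.
Step 4: cheapest edge leaving the tree is D–G (2); add D.
Step 5: cheapest edge leaving the tree is D–H (7); add H.
Step 6: cheapest edge leaving the tree is B–E (9); add E.
Step 7: cheapest edge leaving the tree is A–E (10); add A.
The 2nd edge added is C–F.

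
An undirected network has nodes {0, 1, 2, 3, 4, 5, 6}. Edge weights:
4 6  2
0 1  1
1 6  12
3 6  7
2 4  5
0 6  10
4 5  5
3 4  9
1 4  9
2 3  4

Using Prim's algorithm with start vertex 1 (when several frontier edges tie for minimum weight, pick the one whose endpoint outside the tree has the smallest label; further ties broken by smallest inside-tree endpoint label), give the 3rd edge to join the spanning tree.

4-6

Grow the tree from 1 using Prim:
Step 1: frontier [0 1 1, 1 4 9, 1 6 12] → take 0 1 (1); add 0.
Step 2: frontier [0 6 10, 1 4 9, 1 6 12] → take 1 4 (9); add 4.
Step 3: frontier [0 6 10, 1 6 12, 4 6 2, 2 4 5, 4 5 5, 3 4 9] → take 4 6 (2); add 6.
Step 4: frontier [2 4 5, 4 5 5, 3 4 9, 3 6 7] → take 2 4 (5); add 2.
Step 5: frontier [2 3 4, 4 5 5, 3 4 9, 3 6 7] → take 2 3 (4); add 3.
Step 6: frontier [4 5 5] → take 4 5 (5); add 5.
The 3rd edge added is 4 6.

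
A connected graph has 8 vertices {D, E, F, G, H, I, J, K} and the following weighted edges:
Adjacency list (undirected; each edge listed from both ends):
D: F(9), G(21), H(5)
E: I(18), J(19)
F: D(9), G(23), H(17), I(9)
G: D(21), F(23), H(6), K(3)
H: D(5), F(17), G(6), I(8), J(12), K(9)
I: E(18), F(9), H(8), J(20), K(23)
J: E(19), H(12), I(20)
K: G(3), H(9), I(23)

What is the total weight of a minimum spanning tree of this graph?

Kruskal's algorithm — process edges by increasing weight (ties by edge label):
G K (3): add — endpoints in different components.
D H (5): add — endpoints in different components.
G H (6): add — endpoints in different components.
H I (8): add — endpoints in different components.
D F (9): add — endpoints in different components.
F I (9): skip — F and I already connected.
H K (9): skip — H and K already connected.
H J (12): add — endpoints in different components.
F H (17): skip — F and H already connected.
E I (18): add — endpoints in different components.
MST edges: G K, D H, G H, H I, D F, H J, E I; total weight 3+5+6+8+9+12+18 = 61.

61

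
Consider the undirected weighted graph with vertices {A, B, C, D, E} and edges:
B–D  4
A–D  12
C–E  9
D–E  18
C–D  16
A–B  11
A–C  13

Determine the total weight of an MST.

37

Sort edges by weight, then run Kruskal:
B–D (4): add — endpoints in different components.
C–E (9): add — endpoints in different components.
A–B (11): add — endpoints in different components.
A–D (12): skip — A and D already connected.
A–C (13): add — endpoints in different components.
MST edges: B–D, C–E, A–B, A–C; total weight 4+9+11+13 = 37.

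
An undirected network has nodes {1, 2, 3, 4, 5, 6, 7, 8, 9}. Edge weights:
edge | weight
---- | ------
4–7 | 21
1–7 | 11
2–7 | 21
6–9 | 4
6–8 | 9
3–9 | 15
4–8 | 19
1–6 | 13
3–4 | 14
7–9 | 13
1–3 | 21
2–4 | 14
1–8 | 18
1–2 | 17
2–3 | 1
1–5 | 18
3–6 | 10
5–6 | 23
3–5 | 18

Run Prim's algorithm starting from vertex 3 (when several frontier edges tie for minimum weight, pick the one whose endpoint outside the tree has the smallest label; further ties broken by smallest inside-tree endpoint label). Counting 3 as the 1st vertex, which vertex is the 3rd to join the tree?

6

Prim's algorithm from 3:
Step 1: cheapest edge leaving the tree is 2–3 (1); add 2.
Step 2: cheapest edge leaving the tree is 3–6 (10); add 6.
Step 3: cheapest edge leaving the tree is 6–9 (4); add 9.
Step 4: cheapest edge leaving the tree is 6–8 (9); add 8.
Step 5: cheapest edge leaving the tree is 1–6 (13); add 1.
Step 6: cheapest edge leaving the tree is 1–7 (11); add 7.
Step 7: cheapest edge leaving the tree is 2–4 (14); add 4.
Step 8: cheapest edge leaving the tree is 1–5 (18); add 5.
Vertex order: 3, 2, 6, 9, 8, 1, 7, 4, 5. The 3rd vertex is 6.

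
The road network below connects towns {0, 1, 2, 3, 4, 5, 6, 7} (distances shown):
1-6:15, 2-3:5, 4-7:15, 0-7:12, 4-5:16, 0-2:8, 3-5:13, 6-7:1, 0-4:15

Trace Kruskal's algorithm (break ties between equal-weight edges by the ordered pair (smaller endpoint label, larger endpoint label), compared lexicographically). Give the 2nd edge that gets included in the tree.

Kruskal's algorithm — process edges by increasing weight (ties by edge label):
6-7 (1): add — endpoints in different components.
2-3 (5): add — endpoints in different components.
0-2 (8): add — endpoints in different components.
0-7 (12): add — endpoints in different components.
3-5 (13): add — endpoints in different components.
0-4 (15): add — endpoints in different components.
1-6 (15): add — endpoints in different components.
The 2nd edge added is 2-3.

2-3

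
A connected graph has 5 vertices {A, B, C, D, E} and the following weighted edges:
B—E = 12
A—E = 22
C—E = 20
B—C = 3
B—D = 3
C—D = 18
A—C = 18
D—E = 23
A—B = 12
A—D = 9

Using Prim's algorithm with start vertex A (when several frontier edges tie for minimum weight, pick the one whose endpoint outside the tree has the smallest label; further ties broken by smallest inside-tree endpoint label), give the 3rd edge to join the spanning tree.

Prim's algorithm from A:
Step 1: frontier [A—D 9, A—B 12, A—C 18, A—E 22] → take A—D (9); add D.
Step 2: frontier [A—B 12, A—C 18, A—E 22, B—D 3, C—D 18, D—E 23] → take B—D (3); add B.
Step 3: frontier [A—C 18, A—E 22, B—C 3, B—E 12, C—D 18, D—E 23] → take B—C (3); add C.
Step 4: frontier [A—E 22, B—E 12, C—E 20, D—E 23] → take B—E (12); add E.
The 3rd edge added is B—C.

B-C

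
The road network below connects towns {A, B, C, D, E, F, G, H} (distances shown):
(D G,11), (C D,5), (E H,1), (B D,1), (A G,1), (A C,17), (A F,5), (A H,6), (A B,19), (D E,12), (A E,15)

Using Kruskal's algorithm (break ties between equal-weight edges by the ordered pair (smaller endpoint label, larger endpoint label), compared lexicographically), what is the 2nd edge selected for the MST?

B-D

Kruskal's algorithm — process edges by increasing weight (ties by edge label):
A G (1): add — endpoints in different components.
B D (1): add — endpoints in different components.
E H (1): add — endpoints in different components.
A F (5): add — endpoints in different components.
C D (5): add — endpoints in different components.
A H (6): add — endpoints in different components.
D G (11): add — endpoints in different components.
The 2nd edge added is B D.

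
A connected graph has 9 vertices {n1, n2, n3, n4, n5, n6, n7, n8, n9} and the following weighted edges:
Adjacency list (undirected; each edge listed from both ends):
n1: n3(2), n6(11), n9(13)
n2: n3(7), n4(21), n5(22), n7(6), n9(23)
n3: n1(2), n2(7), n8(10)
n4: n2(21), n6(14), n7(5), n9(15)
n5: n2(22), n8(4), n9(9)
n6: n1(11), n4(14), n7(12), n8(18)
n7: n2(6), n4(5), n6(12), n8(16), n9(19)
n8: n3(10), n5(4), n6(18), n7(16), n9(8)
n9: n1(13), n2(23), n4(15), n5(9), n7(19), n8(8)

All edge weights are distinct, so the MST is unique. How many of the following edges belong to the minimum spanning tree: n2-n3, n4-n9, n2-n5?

1

Sort edges by weight, then run Kruskal:
n1-n3 (2): add — endpoints in different components.
n5-n8 (4): add — endpoints in different components.
n4-n7 (5): add — endpoints in different components.
n2-n7 (6): add — endpoints in different components.
n2-n3 (7): add — endpoints in different components.
n8-n9 (8): add — endpoints in different components.
n5-n9 (9): skip — n5 and n9 already connected.
n3-n8 (10): add — endpoints in different components.
n1-n6 (11): add — endpoints in different components.
MST edge set: {n1-n3, n5-n8, n4-n7, n2-n7, n2-n3, n8-n9, n3-n8, n1-n6}.
Of the listed edges, {n2-n3} are in the MST → 1.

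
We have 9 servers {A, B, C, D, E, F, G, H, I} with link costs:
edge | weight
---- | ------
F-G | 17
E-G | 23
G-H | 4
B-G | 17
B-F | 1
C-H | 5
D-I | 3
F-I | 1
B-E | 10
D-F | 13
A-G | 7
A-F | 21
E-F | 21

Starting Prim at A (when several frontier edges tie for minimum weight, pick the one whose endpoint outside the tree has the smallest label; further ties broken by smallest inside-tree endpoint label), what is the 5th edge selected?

Prim, starting at A.
Step 1: cheapest edge leaving the tree is A-G (7); add G.
Step 2: cheapest edge leaving the tree is G-H (4); add H.
Step 3: cheapest edge leaving the tree is C-H (5); add C.
Step 4: cheapest edge leaving the tree is B-G (17); add B.
Step 5: cheapest edge leaving the tree is B-F (1); add F.
Step 6: cheapest edge leaving the tree is F-I (1); add I.
Step 7: cheapest edge leaving the tree is D-I (3); add D.
Step 8: cheapest edge leaving the tree is B-E (10); add E.
The 5th edge added is B-F.

B-F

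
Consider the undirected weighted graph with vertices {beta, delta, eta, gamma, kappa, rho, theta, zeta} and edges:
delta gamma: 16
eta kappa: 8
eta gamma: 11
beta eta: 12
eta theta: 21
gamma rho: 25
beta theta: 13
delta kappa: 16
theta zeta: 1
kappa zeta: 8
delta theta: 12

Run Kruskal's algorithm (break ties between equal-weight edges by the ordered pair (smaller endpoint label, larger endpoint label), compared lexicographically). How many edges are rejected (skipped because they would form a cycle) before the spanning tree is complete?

4

Kruskal's algorithm — process edges by increasing weight (ties by edge label):
theta zeta (1): add — endpoints in different components.
eta kappa (8): add — endpoints in different components.
kappa zeta (8): add — endpoints in different components.
eta gamma (11): add — endpoints in different components.
beta eta (12): add — endpoints in different components.
delta theta (12): add — endpoints in different components.
beta theta (13): skip — theta and beta already connected.
delta gamma (16): skip — gamma and delta already connected.
delta kappa (16): skip — kappa and delta already connected.
eta theta (21): skip — eta and theta already connected.
gamma rho (25): add — endpoints in different components.
Edges rejected before the tree was complete: 4.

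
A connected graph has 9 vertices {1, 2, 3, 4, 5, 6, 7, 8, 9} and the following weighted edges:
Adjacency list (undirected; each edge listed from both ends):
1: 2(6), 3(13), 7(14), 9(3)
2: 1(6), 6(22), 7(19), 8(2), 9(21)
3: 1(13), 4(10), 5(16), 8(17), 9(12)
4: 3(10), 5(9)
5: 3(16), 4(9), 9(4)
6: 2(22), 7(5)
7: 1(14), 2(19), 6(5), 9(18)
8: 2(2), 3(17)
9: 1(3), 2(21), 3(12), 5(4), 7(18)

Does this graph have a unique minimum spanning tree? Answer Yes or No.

Yes

Sort edges by weight, then run Kruskal:
2—8 (2): add — endpoints in different components.
1—9 (3): add — endpoints in different components.
5—9 (4): add — endpoints in different components.
6—7 (5): add — endpoints in different components.
1—2 (6): add — endpoints in different components.
4—5 (9): add — endpoints in different components.
3—4 (10): add — endpoints in different components.
3—9 (12): skip — 3 and 9 already connected.
1—3 (13): skip — 1 and 3 already connected.
1—7 (14): add — endpoints in different components.
Every non-tree edge has weight strictly greater than the heaviest edge on the tree path between its endpoints, so the MST is unique.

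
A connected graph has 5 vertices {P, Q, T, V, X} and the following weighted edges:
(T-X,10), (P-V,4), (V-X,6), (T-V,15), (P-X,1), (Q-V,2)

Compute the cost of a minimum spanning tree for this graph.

17

Prim, starting at T.
Step 1: cheapest edge leaving the tree is T-X (10); add X.
Step 2: cheapest edge leaving the tree is P-X (1); add P.
Step 3: cheapest edge leaving the tree is P-V (4); add V.
Step 4: cheapest edge leaving the tree is Q-V (2); add Q.
MST edges: T-X, P-X, P-V, Q-V; total weight 10+1+4+2 = 17.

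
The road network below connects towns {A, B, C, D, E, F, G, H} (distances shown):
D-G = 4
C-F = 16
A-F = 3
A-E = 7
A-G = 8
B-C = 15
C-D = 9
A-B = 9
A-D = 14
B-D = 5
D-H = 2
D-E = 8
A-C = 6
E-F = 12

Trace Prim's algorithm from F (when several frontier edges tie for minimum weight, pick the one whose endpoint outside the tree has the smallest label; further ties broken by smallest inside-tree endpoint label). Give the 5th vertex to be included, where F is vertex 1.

D

Prim, starting at F.
Step 1: frontier [A-F 3, E-F 12, C-F 16] → take A-F (3); add A.
Step 2: frontier [A-C 6, A-E 7, A-G 8, A-B 9, A-D 14, E-F 12, C-F 16] → take A-C (6); add C.
Step 3: frontier [A-E 7, A-G 8, A-B 9, A-D 14, C-D 9, B-C 15, E-F 12] → take A-E (7); add E.
Step 4: frontier [A-G 8, A-B 9, A-D 14, C-D 9, B-C 15, D-E 8] → take D-E (8); add D.
Step 5: frontier [A-G 8, A-B 9, B-C 15, D-H 2, D-G 4, B-D 5] → take D-H (2); add H.
Step 6: frontier [A-G 8, A-B 9, B-C 15, D-G 4, B-D 5] → take D-G (4); add G.
Step 7: frontier [A-B 9, B-C 15, B-D 5] → take B-D (5); add B.
Vertex order: F, A, C, E, D, H, G, B. The 5th vertex is D.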